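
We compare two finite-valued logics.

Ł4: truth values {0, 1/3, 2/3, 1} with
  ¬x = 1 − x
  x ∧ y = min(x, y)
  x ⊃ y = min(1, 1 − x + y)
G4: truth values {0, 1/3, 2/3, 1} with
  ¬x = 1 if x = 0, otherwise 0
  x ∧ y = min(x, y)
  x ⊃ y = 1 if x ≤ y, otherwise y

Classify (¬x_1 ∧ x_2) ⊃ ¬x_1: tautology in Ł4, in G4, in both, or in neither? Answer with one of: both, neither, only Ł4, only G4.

In Ł4: every assignment gives 1 — tautology.
In G4: every assignment gives 1 — tautology.

both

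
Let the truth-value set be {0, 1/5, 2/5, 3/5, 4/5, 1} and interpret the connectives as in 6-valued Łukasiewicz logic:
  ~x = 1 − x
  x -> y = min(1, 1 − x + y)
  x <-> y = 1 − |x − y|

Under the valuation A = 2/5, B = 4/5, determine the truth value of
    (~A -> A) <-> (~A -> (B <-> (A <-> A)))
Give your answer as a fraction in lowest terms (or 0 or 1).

4/5

~A = ~2/5 = 3/5
~A -> A = 3/5 -> 2/5 = 4/5
~A = ~2/5 = 3/5
A <-> A = 2/5 <-> 2/5 = 1
B <-> (A <-> A) = 4/5 <-> 1 = 4/5
~A -> (B <-> (A <-> A)) = 3/5 -> 4/5 = 1
(~A -> A) <-> (~A -> (B <-> (A <-> A))) = 4/5 <-> 1 = 4/5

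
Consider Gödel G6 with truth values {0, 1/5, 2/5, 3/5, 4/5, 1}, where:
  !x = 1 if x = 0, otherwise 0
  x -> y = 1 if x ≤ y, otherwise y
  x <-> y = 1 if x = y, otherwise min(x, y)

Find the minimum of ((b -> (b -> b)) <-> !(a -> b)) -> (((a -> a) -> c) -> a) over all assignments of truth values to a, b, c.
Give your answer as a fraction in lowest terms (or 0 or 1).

1/5

Take a = 1/5, b = 0, c = 2/5:
b -> b = 0 -> 0 = 1
b -> (b -> b) = 0 -> 1 = 1
a -> b = 1/5 -> 0 = 0
!(a -> b) = !0 = 1
(b -> (b -> b)) <-> !(a -> b) = 1 <-> 1 = 1
a -> a = 1/5 -> 1/5 = 1
(a -> a) -> c = 1 -> 2/5 = 2/5
((a -> a) -> c) -> a = 2/5 -> 1/5 = 1/5
((b -> (b -> b)) <-> !(a -> b)) -> (((a -> a) -> c) -> a) = 1 -> 1/5 = 1/5
No assignment yields a value below 1/5, so this is the minimum.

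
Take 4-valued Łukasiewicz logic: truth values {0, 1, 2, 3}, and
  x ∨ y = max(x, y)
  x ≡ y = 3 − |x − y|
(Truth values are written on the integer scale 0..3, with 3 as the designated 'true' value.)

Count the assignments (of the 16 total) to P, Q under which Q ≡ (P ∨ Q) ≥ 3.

10

P = 0, Q = 0 ↦ 3  ≥
P = 0, Q = 1 ↦ 3  ≥
P = 0, Q = 2 ↦ 3  ≥
P = 0, Q = 3 ↦ 3  ≥
P = 1, Q = 0 ↦ 2  <
P = 1, Q = 1 ↦ 3  ≥
P = 1, Q = 2 ↦ 3  ≥
P = 1, Q = 3 ↦ 3  ≥
P = 2, Q = 0 ↦ 1  <
P = 2, Q = 1 ↦ 2  <
P = 2, Q = 2 ↦ 3  ≥
P = 2, Q = 3 ↦ 3  ≥
P = 3, Q = 0 ↦ 0  <
P = 3, Q = 1 ↦ 1  <
P = 3, Q = 2 ↦ 2  <
P = 3, Q = 3 ↦ 3  ≥
So 10 of the 16 assignments meet the threshold.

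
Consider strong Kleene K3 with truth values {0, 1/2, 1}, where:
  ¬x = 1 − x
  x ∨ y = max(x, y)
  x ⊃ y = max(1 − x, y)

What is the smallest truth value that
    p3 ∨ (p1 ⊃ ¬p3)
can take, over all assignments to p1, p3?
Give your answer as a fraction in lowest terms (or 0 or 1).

Take p1 = 1/2, p3 = 1/2:
¬p3 = ¬1/2 = 1/2
p1 ⊃ ¬p3 = 1/2 ⊃ 1/2 = 1/2
p3 ∨ (p1 ⊃ ¬p3) = 1/2 ∨ 1/2 = 1/2
No assignment yields a value below 1/2, so this is the minimum.

1/2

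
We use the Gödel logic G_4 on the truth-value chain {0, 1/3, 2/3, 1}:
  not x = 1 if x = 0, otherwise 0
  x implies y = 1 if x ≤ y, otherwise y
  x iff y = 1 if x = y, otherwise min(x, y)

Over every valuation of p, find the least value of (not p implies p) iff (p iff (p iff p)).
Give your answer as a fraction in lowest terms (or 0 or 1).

Take p = 1/3:
not p = not 1/3 = 0
not p implies p = 0 implies 1/3 = 1
p iff p = 1/3 iff 1/3 = 1
p iff (p iff p) = 1/3 iff 1 = 1/3
(not p implies p) iff (p iff (p iff p)) = 1 iff 1/3 = 1/3
No assignment yields a value below 1/3, so this is the minimum.

1/3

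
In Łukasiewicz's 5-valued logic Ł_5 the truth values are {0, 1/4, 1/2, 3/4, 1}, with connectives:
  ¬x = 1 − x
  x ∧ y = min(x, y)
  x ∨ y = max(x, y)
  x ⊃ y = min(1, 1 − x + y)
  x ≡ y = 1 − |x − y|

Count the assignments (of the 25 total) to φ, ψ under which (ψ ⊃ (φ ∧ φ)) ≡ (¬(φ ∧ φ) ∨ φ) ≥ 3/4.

18

value 1: 9 assignments (counts)
value 3/4: 9 assignments (counts)
value 1/2: 5 assignments
value 1/4: 1 assignment
value 0: 1 assignment
So 18 of the 25 assignments meet the threshold.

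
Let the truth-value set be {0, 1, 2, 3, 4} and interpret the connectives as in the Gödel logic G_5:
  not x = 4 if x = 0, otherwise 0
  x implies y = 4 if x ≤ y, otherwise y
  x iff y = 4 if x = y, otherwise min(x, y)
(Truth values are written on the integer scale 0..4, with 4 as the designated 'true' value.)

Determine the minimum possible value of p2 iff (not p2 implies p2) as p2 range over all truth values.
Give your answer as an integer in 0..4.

Take p2 = 1:
not p2 = not 1 = 0
not p2 implies p2 = 0 implies 1 = 4
p2 iff (not p2 implies p2) = 1 iff 4 = 1
No assignment yields a value below 1, so this is the minimum.

1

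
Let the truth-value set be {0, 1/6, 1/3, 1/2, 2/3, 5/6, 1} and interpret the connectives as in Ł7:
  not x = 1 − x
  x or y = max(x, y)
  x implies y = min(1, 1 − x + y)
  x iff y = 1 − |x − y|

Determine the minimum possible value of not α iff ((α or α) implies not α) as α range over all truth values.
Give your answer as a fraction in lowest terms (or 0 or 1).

Take α = 1/2:
not α = not 1/2 = 1/2
α or α = 1/2 or 1/2 = 1/2
not α = not 1/2 = 1/2
(α or α) implies not α = 1/2 implies 1/2 = 1
not α iff ((α or α) implies not α) = 1/2 iff 1 = 1/2
No assignment yields a value below 1/2, so this is the minimum.

1/2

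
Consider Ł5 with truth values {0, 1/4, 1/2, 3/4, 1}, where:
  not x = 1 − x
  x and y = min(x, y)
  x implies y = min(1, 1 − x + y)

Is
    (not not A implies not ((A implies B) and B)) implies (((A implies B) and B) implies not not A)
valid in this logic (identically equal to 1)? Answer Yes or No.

No

Counterexample: take A = 0, B = 1/4.
not A = not 0 = 1
not not A = not 1 = 0
A implies B = 0 implies 1/4 = 1
(A implies B) and B = 1 and 1/4 = 1/4
not ((A implies B) and B) = not 1/4 = 3/4
not not A implies not ((A implies B) and B) = 0 implies 3/4 = 1
A implies B = 0 implies 1/4 = 1
(A implies B) and B = 1 and 1/4 = 1/4
not A = not 0 = 1
not not A = not 1 = 0
((A implies B) and B) implies not not A = 1/4 implies 0 = 3/4
(not not A implies not ((A implies B) and B)) implies (((A implies B) and B) implies not not A) = 1 implies 3/4 = 3/4
This gives 3/4 ≠ 1.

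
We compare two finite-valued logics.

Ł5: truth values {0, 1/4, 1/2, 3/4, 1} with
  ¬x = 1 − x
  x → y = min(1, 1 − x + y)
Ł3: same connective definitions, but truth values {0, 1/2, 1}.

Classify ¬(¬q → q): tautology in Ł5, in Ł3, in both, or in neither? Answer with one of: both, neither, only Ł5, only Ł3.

neither

In Ł5: at q = 1/4 the value is 1/2 — not a tautology.
In Ł3: at q = 1/2 the value is 0 — not a tautology.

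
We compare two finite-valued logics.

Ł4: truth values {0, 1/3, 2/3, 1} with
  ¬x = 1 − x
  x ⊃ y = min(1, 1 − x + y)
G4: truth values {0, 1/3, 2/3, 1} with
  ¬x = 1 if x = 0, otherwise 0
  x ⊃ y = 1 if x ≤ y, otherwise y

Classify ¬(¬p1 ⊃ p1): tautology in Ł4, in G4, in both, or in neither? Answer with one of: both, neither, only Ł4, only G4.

In Ł4: at p1 = 1/3 the value is 1/3 — not a tautology.
In G4: at p1 = 1/3 the value is 0 — not a tautology.

neither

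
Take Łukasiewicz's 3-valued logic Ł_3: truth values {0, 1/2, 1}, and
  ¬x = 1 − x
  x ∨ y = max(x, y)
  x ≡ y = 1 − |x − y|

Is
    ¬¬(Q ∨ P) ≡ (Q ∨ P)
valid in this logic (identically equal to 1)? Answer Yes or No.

Yes

P = 0, Q = 0 ↦ 1
P = 0, Q = 1/2 ↦ 1
P = 0, Q = 1 ↦ 1
P = 1/2, Q = 0 ↦ 1
P = 1/2, Q = 1/2 ↦ 1
P = 1/2, Q = 1 ↦ 1
P = 1, Q = 0 ↦ 1
P = 1, Q = 1/2 ↦ 1
P = 1, Q = 1 ↦ 1
Every assignment gives a value ≥ 1.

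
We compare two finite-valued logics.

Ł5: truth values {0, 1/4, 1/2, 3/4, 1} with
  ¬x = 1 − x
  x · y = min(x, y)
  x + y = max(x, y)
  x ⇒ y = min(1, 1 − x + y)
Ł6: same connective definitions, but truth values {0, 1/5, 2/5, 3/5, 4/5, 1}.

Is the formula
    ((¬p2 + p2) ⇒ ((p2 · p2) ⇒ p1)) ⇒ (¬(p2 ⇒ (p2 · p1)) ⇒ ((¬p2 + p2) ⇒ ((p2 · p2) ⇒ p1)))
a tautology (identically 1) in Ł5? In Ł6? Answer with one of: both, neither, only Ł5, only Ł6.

In Ł5: every assignment gives 1 — tautology.
In Ł6: every assignment gives 1 — tautology.

both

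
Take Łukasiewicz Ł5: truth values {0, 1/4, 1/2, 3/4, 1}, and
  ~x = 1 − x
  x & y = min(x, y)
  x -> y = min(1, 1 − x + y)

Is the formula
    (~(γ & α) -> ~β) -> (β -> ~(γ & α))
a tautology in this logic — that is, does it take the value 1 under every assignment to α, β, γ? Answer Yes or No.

Counterexample: take α = 3/4, β = 1/2, γ = 3/4.
γ & α = 3/4 & 3/4 = 3/4
~(γ & α) = ~3/4 = 1/4
~β = ~1/2 = 1/2
~(γ & α) -> ~β = 1/4 -> 1/2 = 1
γ & α = 3/4 & 3/4 = 3/4
~(γ & α) = ~3/4 = 1/4
β -> ~(γ & α) = 1/2 -> 1/4 = 3/4
(~(γ & α) -> ~β) -> (β -> ~(γ & α)) = 1 -> 3/4 = 3/4
This gives 3/4 ≠ 1.

No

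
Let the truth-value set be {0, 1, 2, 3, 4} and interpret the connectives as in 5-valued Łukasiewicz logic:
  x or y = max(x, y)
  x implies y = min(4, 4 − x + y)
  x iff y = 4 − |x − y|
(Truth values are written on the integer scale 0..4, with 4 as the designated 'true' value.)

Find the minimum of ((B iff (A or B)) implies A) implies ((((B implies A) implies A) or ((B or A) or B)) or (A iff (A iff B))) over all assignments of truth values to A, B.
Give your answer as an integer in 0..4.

3

Take A = 3, B = 0:
A or B = 3 or 0 = 3
B iff (A or B) = 0 iff 3 = 1
(B iff (A or B)) implies A = 1 implies 3 = 4
B implies A = 0 implies 3 = 4
(B implies A) implies A = 4 implies 3 = 3
B or A = 0 or 3 = 3
(B or A) or B = 3 or 0 = 3
((B implies A) implies A) or ((B or A) or B) = 3 or 3 = 3
A iff B = 3 iff 0 = 1
A iff (A iff B) = 3 iff 1 = 2
(((B implies A) implies A) or ((B or A) or B)) or (A iff (A iff B)) = 3 or 2 = 3
((B iff (A or B)) implies A) implies ((((B implies A) implies A) or ((B or A) or B)) or (A iff (A iff B))) = 4 implies 3 = 3
No assignment yields a value below 3, so this is the minimum.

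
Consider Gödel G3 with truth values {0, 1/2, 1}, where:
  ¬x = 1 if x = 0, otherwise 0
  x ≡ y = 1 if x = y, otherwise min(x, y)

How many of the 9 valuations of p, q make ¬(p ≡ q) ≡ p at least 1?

p = 0, q = 0 ↦ 1  ≥
p = 0, q = 1/2 ↦ 0  <
p = 0, q = 1 ↦ 0  <
p = 1/2, q = 0 ↦ 1/2  <
p = 1/2, q = 1/2 ↦ 0  <
p = 1/2, q = 1 ↦ 0  <
p = 1, q = 0 ↦ 1  ≥
p = 1, q = 1/2 ↦ 0  <
p = 1, q = 1 ↦ 0  <
So 2 of the 9 assignments meet the threshold.

2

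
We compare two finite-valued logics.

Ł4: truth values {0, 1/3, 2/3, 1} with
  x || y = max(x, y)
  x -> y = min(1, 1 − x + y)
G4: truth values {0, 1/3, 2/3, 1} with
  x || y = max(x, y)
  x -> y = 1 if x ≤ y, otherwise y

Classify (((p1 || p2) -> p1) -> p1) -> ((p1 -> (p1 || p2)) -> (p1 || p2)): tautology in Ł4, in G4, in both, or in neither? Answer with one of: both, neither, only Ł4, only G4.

only Ł4

In Ł4: every assignment gives 1 — tautology.
In G4: at p1 = 0, p2 = 1/3 the value is 1/3 — not a tautology.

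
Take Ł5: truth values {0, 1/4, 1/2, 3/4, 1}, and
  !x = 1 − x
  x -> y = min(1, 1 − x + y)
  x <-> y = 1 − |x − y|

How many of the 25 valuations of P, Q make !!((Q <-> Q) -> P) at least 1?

value 1: 5 assignments (counts)
value 3/4: 5 assignments
value 1/2: 5 assignments
value 1/4: 5 assignments
value 0: 5 assignments
So 5 of the 25 assignments meet the threshold.

5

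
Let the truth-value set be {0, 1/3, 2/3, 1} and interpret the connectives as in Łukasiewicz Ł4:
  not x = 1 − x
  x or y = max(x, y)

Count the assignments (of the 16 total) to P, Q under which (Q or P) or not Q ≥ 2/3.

P = 0, Q = 0 ↦ 1  ≥
P = 0, Q = 1/3 ↦ 2/3  ≥
P = 0, Q = 2/3 ↦ 2/3  ≥
P = 0, Q = 1 ↦ 1  ≥
P = 1/3, Q = 0 ↦ 1  ≥
P = 1/3, Q = 1/3 ↦ 2/3  ≥
P = 1/3, Q = 2/3 ↦ 2/3  ≥
P = 1/3, Q = 1 ↦ 1  ≥
P = 2/3, Q = 0 ↦ 1  ≥
P = 2/3, Q = 1/3 ↦ 2/3  ≥
P = 2/3, Q = 2/3 ↦ 2/3  ≥
P = 2/3, Q = 1 ↦ 1  ≥
P = 1, Q = 0 ↦ 1  ≥
P = 1, Q = 1/3 ↦ 1  ≥
P = 1, Q = 2/3 ↦ 1  ≥
P = 1, Q = 1 ↦ 1  ≥
So 16 of the 16 assignments meet the threshold.

16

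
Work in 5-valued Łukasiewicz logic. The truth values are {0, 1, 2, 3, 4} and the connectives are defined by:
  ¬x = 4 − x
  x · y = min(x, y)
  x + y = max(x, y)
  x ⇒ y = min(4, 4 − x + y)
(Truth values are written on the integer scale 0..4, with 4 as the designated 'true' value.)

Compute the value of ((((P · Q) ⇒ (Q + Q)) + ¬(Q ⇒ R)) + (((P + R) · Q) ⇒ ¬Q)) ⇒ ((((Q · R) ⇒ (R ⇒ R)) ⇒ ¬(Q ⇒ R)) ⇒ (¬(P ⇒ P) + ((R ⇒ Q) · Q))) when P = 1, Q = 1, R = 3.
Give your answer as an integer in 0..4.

4

P · Q = 1 · 1 = 1
Q + Q = 1 + 1 = 1
(P · Q) ⇒ (Q + Q) = 1 ⇒ 1 = 4
Q ⇒ R = 1 ⇒ 3 = 4
¬(Q ⇒ R) = ¬4 = 0
((P · Q) ⇒ (Q + Q)) + ¬(Q ⇒ R) = 4 + 0 = 4
P + R = 1 + 3 = 3
(P + R) · Q = 3 · 1 = 1
¬Q = ¬1 = 3
((P + R) · Q) ⇒ ¬Q = 1 ⇒ 3 = 4
(((P · Q) ⇒ (Q + Q)) + ¬(Q ⇒ R)) + (((P + R) · Q) ⇒ ¬Q) = 4 + 4 = 4
Q · R = 1 · 3 = 1
R ⇒ R = 3 ⇒ 3 = 4
(Q · R) ⇒ (R ⇒ R) = 1 ⇒ 4 = 4
Q ⇒ R = 1 ⇒ 3 = 4
¬(Q ⇒ R) = ¬4 = 0
((Q · R) ⇒ (R ⇒ R)) ⇒ ¬(Q ⇒ R) = 4 ⇒ 0 = 0
P ⇒ P = 1 ⇒ 1 = 4
¬(P ⇒ P) = ¬4 = 0
R ⇒ Q = 3 ⇒ 1 = 2
(R ⇒ Q) · Q = 2 · 1 = 1
¬(P ⇒ P) + ((R ⇒ Q) · Q) = 0 + 1 = 1
(((Q · R) ⇒ (R ⇒ R)) ⇒ ¬(Q ⇒ R)) ⇒ (¬(P ⇒ P) + ((R ⇒ Q) · Q)) = 0 ⇒ 1 = 4
((((P · Q) ⇒ (Q + Q)) + ¬(Q ⇒ R)) + (((P + R) · Q) ⇒ ¬Q)) ⇒ ((((Q · R) ⇒ (R ⇒ R)) ⇒ ¬(Q ⇒ R)) ⇒ (¬(P ⇒ P) + ((R ⇒ Q) · Q))) = 4 ⇒ 4 = 4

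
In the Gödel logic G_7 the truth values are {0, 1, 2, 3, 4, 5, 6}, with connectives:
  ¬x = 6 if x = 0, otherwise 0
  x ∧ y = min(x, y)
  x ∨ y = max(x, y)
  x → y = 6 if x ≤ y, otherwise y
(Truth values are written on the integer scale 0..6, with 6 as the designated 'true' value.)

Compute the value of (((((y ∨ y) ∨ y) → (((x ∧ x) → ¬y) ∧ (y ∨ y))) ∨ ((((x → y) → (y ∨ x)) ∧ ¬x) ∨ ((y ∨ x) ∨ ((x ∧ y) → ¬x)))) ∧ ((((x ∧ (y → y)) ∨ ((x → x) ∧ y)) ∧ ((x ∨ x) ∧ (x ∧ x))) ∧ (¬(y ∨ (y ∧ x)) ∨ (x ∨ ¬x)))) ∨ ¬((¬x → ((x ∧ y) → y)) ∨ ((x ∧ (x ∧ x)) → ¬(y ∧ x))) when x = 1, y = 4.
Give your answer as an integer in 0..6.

y ∨ y = 4 ∨ 4 = 4
(y ∨ y) ∨ y = 4 ∨ 4 = 4
x ∧ x = 1 ∧ 1 = 1
¬y = ¬4 = 0
(x ∧ x) → ¬y = 1 → 0 = 0
y ∨ y = 4 ∨ 4 = 4
((x ∧ x) → ¬y) ∧ (y ∨ y) = 0 ∧ 4 = 0
((y ∨ y) ∨ y) → (((x ∧ x) → ¬y) ∧ (y ∨ y)) = 4 → 0 = 0
x → y = 1 → 4 = 6
y ∨ x = 4 ∨ 1 = 4
(x → y) → (y ∨ x) = 6 → 4 = 4
¬x = ¬1 = 0
((x → y) → (y ∨ x)) ∧ ¬x = 4 ∧ 0 = 0
y ∨ x = 4 ∨ 1 = 4
x ∧ y = 1 ∧ 4 = 1
¬x = ¬1 = 0
(x ∧ y) → ¬x = 1 → 0 = 0
(y ∨ x) ∨ ((x ∧ y) → ¬x) = 4 ∨ 0 = 4
(((x → y) → (y ∨ x)) ∧ ¬x) ∨ ((y ∨ x) ∨ ((x ∧ y) → ¬x)) = 0 ∨ 4 = 4
(((y ∨ y) ∨ y) → (((x ∧ x) → ¬y) ∧ (y ∨ y))) ∨ ((((x → y) → (y ∨ x)) ∧ ¬x) ∨ ((y ∨ x) ∨ ((x ∧ y) → ¬x))) = 0 ∨ 4 = 4
y → y = 4 → 4 = 6
x ∧ (y → y) = 1 ∧ 6 = 1
x → x = 1 → 1 = 6
(x → x) ∧ y = 6 ∧ 4 = 4
(x ∧ (y → y)) ∨ ((x → x) ∧ y) = 1 ∨ 4 = 4
x ∨ x = 1 ∨ 1 = 1
x ∧ x = 1 ∧ 1 = 1
(x ∨ x) ∧ (x ∧ x) = 1 ∧ 1 = 1
((x ∧ (y → y)) ∨ ((x → x) ∧ y)) ∧ ((x ∨ x) ∧ (x ∧ x)) = 4 ∧ 1 = 1
y ∧ x = 4 ∧ 1 = 1
y ∨ (y ∧ x) = 4 ∨ 1 = 4
¬(y ∨ (y ∧ x)) = ¬4 = 0
¬x = ¬1 = 0
x ∨ ¬x = 1 ∨ 0 = 1
¬(y ∨ (y ∧ x)) ∨ (x ∨ ¬x) = 0 ∨ 1 = 1
(((x ∧ (y → y)) ∨ ((x → x) ∧ y)) ∧ ((x ∨ x) ∧ (x ∧ x))) ∧ (¬(y ∨ (y ∧ x)) ∨ (x ∨ ¬x)) = 1 ∧ 1 = 1
((((y ∨ y) ∨ y) → (((x ∧ x) → ¬y) ∧ (y ∨ y))) ∨ ((((x → y) → (y ∨ x)) ∧ ¬x) ∨ ((y ∨ x) ∨ ((x ∧ y) → ¬x)))) ∧ ((((x ∧ (y → y)) ∨ ((x → x) ∧ y)) ∧ ((x ∨ x) ∧ (x ∧ x))) ∧ (¬(y ∨ (y ∧ x)) ∨ (x ∨ ¬x))) = 4 ∧ 1 = 1
¬x = ¬1 = 0
x ∧ y = 1 ∧ 4 = 1
(x ∧ y) → y = 1 → 4 = 6
¬x → ((x ∧ y) → y) = 0 → 6 = 6
x ∧ x = 1 ∧ 1 = 1
x ∧ (x ∧ x) = 1 ∧ 1 = 1
y ∧ x = 4 ∧ 1 = 1
¬(y ∧ x) = ¬1 = 0
(x ∧ (x ∧ x)) → ¬(y ∧ x) = 1 → 0 = 0
(¬x → ((x ∧ y) → y)) ∨ ((x ∧ (x ∧ x)) → ¬(y ∧ x)) = 6 ∨ 0 = 6
¬((¬x → ((x ∧ y) → y)) ∨ ((x ∧ (x ∧ x)) → ¬(y ∧ x))) = ¬6 = 0
(((((y ∨ y) ∨ y) → (((x ∧ x) → ¬y) ∧ (y ∨ y))) ∨ ((((x → y) → (y ∨ x)) ∧ ¬x) ∨ ((y ∨ x) ∨ ((x ∧ y) → ¬x)))) ∧ ((((x ∧ (y → y)) ∨ ((x → x) ∧ y)) ∧ ((x ∨ x) ∧ (x ∧ x))) ∧ (¬(y ∨ (y ∧ x)) ∨ (x ∨ ¬x)))) ∨ ¬((¬x → ((x ∧ y) → y)) ∨ ((x ∧ (x ∧ x)) → ¬(y ∧ x))) = 1 ∨ 0 = 1

1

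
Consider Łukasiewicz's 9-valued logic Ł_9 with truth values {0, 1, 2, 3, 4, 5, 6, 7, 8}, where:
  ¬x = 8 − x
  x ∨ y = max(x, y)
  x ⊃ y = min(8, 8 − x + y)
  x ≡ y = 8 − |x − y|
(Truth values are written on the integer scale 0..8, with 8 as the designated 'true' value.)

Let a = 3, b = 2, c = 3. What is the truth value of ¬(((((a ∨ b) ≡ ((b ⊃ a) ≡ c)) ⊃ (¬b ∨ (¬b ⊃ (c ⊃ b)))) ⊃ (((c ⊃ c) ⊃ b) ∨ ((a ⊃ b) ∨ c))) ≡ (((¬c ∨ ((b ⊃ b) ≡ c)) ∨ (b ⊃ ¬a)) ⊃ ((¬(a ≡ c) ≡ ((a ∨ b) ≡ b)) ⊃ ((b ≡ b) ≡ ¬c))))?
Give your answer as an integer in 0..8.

a ∨ b = 3 ∨ 2 = 3
b ⊃ a = 2 ⊃ 3 = 8
(b ⊃ a) ≡ c = 8 ≡ 3 = 3
(a ∨ b) ≡ ((b ⊃ a) ≡ c) = 3 ≡ 3 = 8
¬b = ¬2 = 6
¬b = ¬2 = 6
c ⊃ b = 3 ⊃ 2 = 7
¬b ⊃ (c ⊃ b) = 6 ⊃ 7 = 8
¬b ∨ (¬b ⊃ (c ⊃ b)) = 6 ∨ 8 = 8
((a ∨ b) ≡ ((b ⊃ a) ≡ c)) ⊃ (¬b ∨ (¬b ⊃ (c ⊃ b))) = 8 ⊃ 8 = 8
c ⊃ c = 3 ⊃ 3 = 8
(c ⊃ c) ⊃ b = 8 ⊃ 2 = 2
a ⊃ b = 3 ⊃ 2 = 7
(a ⊃ b) ∨ c = 7 ∨ 3 = 7
((c ⊃ c) ⊃ b) ∨ ((a ⊃ b) ∨ c) = 2 ∨ 7 = 7
(((a ∨ b) ≡ ((b ⊃ a) ≡ c)) ⊃ (¬b ∨ (¬b ⊃ (c ⊃ b)))) ⊃ (((c ⊃ c) ⊃ b) ∨ ((a ⊃ b) ∨ c)) = 8 ⊃ 7 = 7
¬c = ¬3 = 5
b ⊃ b = 2 ⊃ 2 = 8
(b ⊃ b) ≡ c = 8 ≡ 3 = 3
¬c ∨ ((b ⊃ b) ≡ c) = 5 ∨ 3 = 5
¬a = ¬3 = 5
b ⊃ ¬a = 2 ⊃ 5 = 8
(¬c ∨ ((b ⊃ b) ≡ c)) ∨ (b ⊃ ¬a) = 5 ∨ 8 = 8
a ≡ c = 3 ≡ 3 = 8
¬(a ≡ c) = ¬8 = 0
a ∨ b = 3 ∨ 2 = 3
(a ∨ b) ≡ b = 3 ≡ 2 = 7
¬(a ≡ c) ≡ ((a ∨ b) ≡ b) = 0 ≡ 7 = 1
b ≡ b = 2 ≡ 2 = 8
¬c = ¬3 = 5
(b ≡ b) ≡ ¬c = 8 ≡ 5 = 5
(¬(a ≡ c) ≡ ((a ∨ b) ≡ b)) ⊃ ((b ≡ b) ≡ ¬c) = 1 ⊃ 5 = 8
((¬c ∨ ((b ⊃ b) ≡ c)) ∨ (b ⊃ ¬a)) ⊃ ((¬(a ≡ c) ≡ ((a ∨ b) ≡ b)) ⊃ ((b ≡ b) ≡ ¬c)) = 8 ⊃ 8 = 8
((((a ∨ b) ≡ ((b ⊃ a) ≡ c)) ⊃ (¬b ∨ (¬b ⊃ (c ⊃ b)))) ⊃ (((c ⊃ c) ⊃ b) ∨ ((a ⊃ b) ∨ c))) ≡ (((¬c ∨ ((b ⊃ b) ≡ c)) ∨ (b ⊃ ¬a)) ⊃ ((¬(a ≡ c) ≡ ((a ∨ b) ≡ b)) ⊃ ((b ≡ b) ≡ ¬c))) = 7 ≡ 8 = 7
¬(((((a ∨ b) ≡ ((b ⊃ a) ≡ c)) ⊃ (¬b ∨ (¬b ⊃ (c ⊃ b)))) ⊃ (((c ⊃ c) ⊃ b) ∨ ((a ⊃ b) ∨ c))) ≡ (((¬c ∨ ((b ⊃ b) ≡ c)) ∨ (b ⊃ ¬a)) ⊃ ((¬(a ≡ c) ≡ ((a ∨ b) ≡ b)) ⊃ ((b ≡ b) ≡ ¬c)))) = ¬7 = 1

1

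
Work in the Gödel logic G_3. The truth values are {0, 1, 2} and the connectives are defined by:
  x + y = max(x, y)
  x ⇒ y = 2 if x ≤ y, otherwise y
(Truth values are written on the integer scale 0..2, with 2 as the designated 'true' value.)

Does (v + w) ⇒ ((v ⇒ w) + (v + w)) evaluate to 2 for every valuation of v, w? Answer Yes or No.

Yes

v = 0, w = 0 ↦ 2
v = 0, w = 1 ↦ 2
v = 0, w = 2 ↦ 2
v = 1, w = 0 ↦ 2
v = 1, w = 1 ↦ 2
v = 1, w = 2 ↦ 2
v = 2, w = 0 ↦ 2
v = 2, w = 1 ↦ 2
v = 2, w = 2 ↦ 2
Every assignment gives a value ≥ 2.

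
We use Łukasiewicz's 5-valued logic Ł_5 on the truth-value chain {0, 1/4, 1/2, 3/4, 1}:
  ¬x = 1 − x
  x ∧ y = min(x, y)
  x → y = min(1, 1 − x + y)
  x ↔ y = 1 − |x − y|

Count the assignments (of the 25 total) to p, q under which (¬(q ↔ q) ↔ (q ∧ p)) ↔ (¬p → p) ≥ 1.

value 1: 3 assignments (counts)
value 3/4: 7 assignments
value 1/2: 6 assignments
value 1/4: 3 assignments
value 0: 6 assignments
So 3 of the 25 assignments meet the threshold.

3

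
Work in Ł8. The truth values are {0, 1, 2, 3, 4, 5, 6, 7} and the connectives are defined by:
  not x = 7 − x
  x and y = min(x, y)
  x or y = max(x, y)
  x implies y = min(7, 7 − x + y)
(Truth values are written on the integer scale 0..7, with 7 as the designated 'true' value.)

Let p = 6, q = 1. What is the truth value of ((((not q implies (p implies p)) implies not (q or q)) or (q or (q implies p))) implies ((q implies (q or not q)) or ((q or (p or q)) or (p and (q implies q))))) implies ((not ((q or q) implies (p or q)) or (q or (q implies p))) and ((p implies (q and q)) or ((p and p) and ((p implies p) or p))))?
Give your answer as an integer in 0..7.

6

not q = not 1 = 6
p implies p = 6 implies 6 = 7
not q implies (p implies p) = 6 implies 7 = 7
q or q = 1 or 1 = 1
not (q or q) = not 1 = 6
(not q implies (p implies p)) implies not (q or q) = 7 implies 6 = 6
q implies p = 1 implies 6 = 7
q or (q implies p) = 1 or 7 = 7
((not q implies (p implies p)) implies not (q or q)) or (q or (q implies p)) = 6 or 7 = 7
not q = not 1 = 6
q or not q = 1 or 6 = 6
q implies (q or not q) = 1 implies 6 = 7
p or q = 6 or 1 = 6
q or (p or q) = 1 or 6 = 6
q implies q = 1 implies 1 = 7
p and (q implies q) = 6 and 7 = 6
(q or (p or q)) or (p and (q implies q)) = 6 or 6 = 6
(q implies (q or not q)) or ((q or (p or q)) or (p and (q implies q))) = 7 or 6 = 7
(((not q implies (p implies p)) implies not (q or q)) or (q or (q implies p))) implies ((q implies (q or not q)) or ((q or (p or q)) or (p and (q implies q)))) = 7 implies 7 = 7
q or q = 1 or 1 = 1
p or q = 6 or 1 = 6
(q or q) implies (p or q) = 1 implies 6 = 7
not ((q or q) implies (p or q)) = not 7 = 0
q implies p = 1 implies 6 = 7
q or (q implies p) = 1 or 7 = 7
not ((q or q) implies (p or q)) or (q or (q implies p)) = 0 or 7 = 7
q and q = 1 and 1 = 1
p implies (q and q) = 6 implies 1 = 2
p and p = 6 and 6 = 6
p implies p = 6 implies 6 = 7
(p implies p) or p = 7 or 6 = 7
(p and p) and ((p implies p) or p) = 6 and 7 = 6
(p implies (q and q)) or ((p and p) and ((p implies p) or p)) = 2 or 6 = 6
(not ((q or q) implies (p or q)) or (q or (q implies p))) and ((p implies (q and q)) or ((p and p) and ((p implies p) or p))) = 7 and 6 = 6
((((not q implies (p implies p)) implies not (q or q)) or (q or (q implies p))) implies ((q implies (q or not q)) or ((q or (p or q)) or (p and (q implies q))))) implies ((not ((q or q) implies (p or q)) or (q or (q implies p))) and ((p implies (q and q)) or ((p and p) and ((p implies p) or p)))) = 7 implies 6 = 6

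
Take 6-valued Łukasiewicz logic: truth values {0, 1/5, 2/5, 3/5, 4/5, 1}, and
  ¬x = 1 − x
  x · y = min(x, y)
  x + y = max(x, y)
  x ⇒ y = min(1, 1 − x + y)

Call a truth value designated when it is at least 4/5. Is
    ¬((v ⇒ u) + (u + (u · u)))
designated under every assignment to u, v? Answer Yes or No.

No

Counterexample: take u = 0, v = 0.
v ⇒ u = 0 ⇒ 0 = 1
u · u = 0 · 0 = 0
u + (u · u) = 0 + 0 = 0
(v ⇒ u) + (u + (u · u)) = 1 + 0 = 1
¬((v ⇒ u) + (u + (u · u))) = ¬1 = 0
This gives 0, which is below 4/5.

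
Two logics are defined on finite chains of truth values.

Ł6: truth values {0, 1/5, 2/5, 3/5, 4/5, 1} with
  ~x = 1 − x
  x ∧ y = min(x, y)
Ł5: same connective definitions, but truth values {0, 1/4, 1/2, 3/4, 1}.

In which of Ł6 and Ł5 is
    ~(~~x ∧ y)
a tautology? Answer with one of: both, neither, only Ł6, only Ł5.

neither

In Ł6: at x = 1/5, y = 1/5 the value is 4/5 — not a tautology.
In Ł5: at x = 1/4, y = 1/4 the value is 3/4 — not a tautology.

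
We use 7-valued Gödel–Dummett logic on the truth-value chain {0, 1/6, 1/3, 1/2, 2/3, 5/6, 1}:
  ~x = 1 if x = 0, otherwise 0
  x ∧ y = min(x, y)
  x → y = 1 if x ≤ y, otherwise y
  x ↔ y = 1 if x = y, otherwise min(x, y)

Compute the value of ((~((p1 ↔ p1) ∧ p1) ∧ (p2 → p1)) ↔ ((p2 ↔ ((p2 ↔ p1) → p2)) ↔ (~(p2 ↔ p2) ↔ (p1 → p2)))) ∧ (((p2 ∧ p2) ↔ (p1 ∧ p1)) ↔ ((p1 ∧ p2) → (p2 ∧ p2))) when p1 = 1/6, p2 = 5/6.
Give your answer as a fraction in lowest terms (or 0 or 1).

1/6

p1 ↔ p1 = 1/6 ↔ 1/6 = 1
(p1 ↔ p1) ∧ p1 = 1 ∧ 1/6 = 1/6
~((p1 ↔ p1) ∧ p1) = ~1/6 = 0
p2 → p1 = 5/6 → 1/6 = 1/6
~((p1 ↔ p1) ∧ p1) ∧ (p2 → p1) = 0 ∧ 1/6 = 0
p2 ↔ p1 = 5/6 ↔ 1/6 = 1/6
(p2 ↔ p1) → p2 = 1/6 → 5/6 = 1
p2 ↔ ((p2 ↔ p1) → p2) = 5/6 ↔ 1 = 5/6
p2 ↔ p2 = 5/6 ↔ 5/6 = 1
~(p2 ↔ p2) = ~1 = 0
p1 → p2 = 1/6 → 5/6 = 1
~(p2 ↔ p2) ↔ (p1 → p2) = 0 ↔ 1 = 0
(p2 ↔ ((p2 ↔ p1) → p2)) ↔ (~(p2 ↔ p2) ↔ (p1 → p2)) = 5/6 ↔ 0 = 0
(~((p1 ↔ p1) ∧ p1) ∧ (p2 → p1)) ↔ ((p2 ↔ ((p2 ↔ p1) → p2)) ↔ (~(p2 ↔ p2) ↔ (p1 → p2))) = 0 ↔ 0 = 1
p2 ∧ p2 = 5/6 ∧ 5/6 = 5/6
p1 ∧ p1 = 1/6 ∧ 1/6 = 1/6
(p2 ∧ p2) ↔ (p1 ∧ p1) = 5/6 ↔ 1/6 = 1/6
p1 ∧ p2 = 1/6 ∧ 5/6 = 1/6
p2 ∧ p2 = 5/6 ∧ 5/6 = 5/6
(p1 ∧ p2) → (p2 ∧ p2) = 1/6 → 5/6 = 1
((p2 ∧ p2) ↔ (p1 ∧ p1)) ↔ ((p1 ∧ p2) → (p2 ∧ p2)) = 1/6 ↔ 1 = 1/6
((~((p1 ↔ p1) ∧ p1) ∧ (p2 → p1)) ↔ ((p2 ↔ ((p2 ↔ p1) → p2)) ↔ (~(p2 ↔ p2) ↔ (p1 → p2)))) ∧ (((p2 ∧ p2) ↔ (p1 ∧ p1)) ↔ ((p1 ∧ p2) → (p2 ∧ p2))) = 1 ∧ 1/6 = 1/6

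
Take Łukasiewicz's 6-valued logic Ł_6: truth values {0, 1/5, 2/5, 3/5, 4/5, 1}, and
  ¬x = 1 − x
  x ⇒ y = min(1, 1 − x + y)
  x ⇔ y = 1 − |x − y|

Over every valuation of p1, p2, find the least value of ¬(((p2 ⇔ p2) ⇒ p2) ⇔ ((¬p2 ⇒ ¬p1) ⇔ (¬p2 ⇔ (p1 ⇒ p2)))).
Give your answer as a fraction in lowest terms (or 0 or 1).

Take p1 = 0, p2 = 2/5:
p2 ⇔ p2 = 2/5 ⇔ 2/5 = 1
(p2 ⇔ p2) ⇒ p2 = 1 ⇒ 2/5 = 2/5
¬p2 = ¬2/5 = 3/5
¬p1 = ¬0 = 1
¬p2 ⇒ ¬p1 = 3/5 ⇒ 1 = 1
¬p2 = ¬2/5 = 3/5
p1 ⇒ p2 = 0 ⇒ 2/5 = 1
¬p2 ⇔ (p1 ⇒ p2) = 3/5 ⇔ 1 = 3/5
(¬p2 ⇒ ¬p1) ⇔ (¬p2 ⇔ (p1 ⇒ p2)) = 1 ⇔ 3/5 = 3/5
((p2 ⇔ p2) ⇒ p2) ⇔ ((¬p2 ⇒ ¬p1) ⇔ (¬p2 ⇔ (p1 ⇒ p2))) = 2/5 ⇔ 3/5 = 4/5
¬(((p2 ⇔ p2) ⇒ p2) ⇔ ((¬p2 ⇒ ¬p1) ⇔ (¬p2 ⇔ (p1 ⇒ p2)))) = ¬4/5 = 1/5
No assignment yields a value below 1/5, so this is the minimum.

1/5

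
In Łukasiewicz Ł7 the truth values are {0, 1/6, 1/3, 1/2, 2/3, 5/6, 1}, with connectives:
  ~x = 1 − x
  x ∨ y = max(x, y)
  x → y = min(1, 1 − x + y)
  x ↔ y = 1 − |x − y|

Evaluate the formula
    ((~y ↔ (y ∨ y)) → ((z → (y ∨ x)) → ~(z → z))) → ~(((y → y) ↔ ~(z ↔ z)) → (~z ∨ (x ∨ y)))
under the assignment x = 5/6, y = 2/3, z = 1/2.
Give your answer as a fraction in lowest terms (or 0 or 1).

~y = ~2/3 = 1/3
y ∨ y = 2/3 ∨ 2/3 = 2/3
~y ↔ (y ∨ y) = 1/3 ↔ 2/3 = 2/3
y ∨ x = 2/3 ∨ 5/6 = 5/6
z → (y ∨ x) = 1/2 → 5/6 = 1
z → z = 1/2 → 1/2 = 1
~(z → z) = ~1 = 0
(z → (y ∨ x)) → ~(z → z) = 1 → 0 = 0
(~y ↔ (y ∨ y)) → ((z → (y ∨ x)) → ~(z → z)) = 2/3 → 0 = 1/3
y → y = 2/3 → 2/3 = 1
z ↔ z = 1/2 ↔ 1/2 = 1
~(z ↔ z) = ~1 = 0
(y → y) ↔ ~(z ↔ z) = 1 ↔ 0 = 0
~z = ~1/2 = 1/2
x ∨ y = 5/6 ∨ 2/3 = 5/6
~z ∨ (x ∨ y) = 1/2 ∨ 5/6 = 5/6
((y → y) ↔ ~(z ↔ z)) → (~z ∨ (x ∨ y)) = 0 → 5/6 = 1
~(((y → y) ↔ ~(z ↔ z)) → (~z ∨ (x ∨ y))) = ~1 = 0
((~y ↔ (y ∨ y)) → ((z → (y ∨ x)) → ~(z → z))) → ~(((y → y) ↔ ~(z ↔ z)) → (~z ∨ (x ∨ y))) = 1/3 → 0 = 2/3

2/3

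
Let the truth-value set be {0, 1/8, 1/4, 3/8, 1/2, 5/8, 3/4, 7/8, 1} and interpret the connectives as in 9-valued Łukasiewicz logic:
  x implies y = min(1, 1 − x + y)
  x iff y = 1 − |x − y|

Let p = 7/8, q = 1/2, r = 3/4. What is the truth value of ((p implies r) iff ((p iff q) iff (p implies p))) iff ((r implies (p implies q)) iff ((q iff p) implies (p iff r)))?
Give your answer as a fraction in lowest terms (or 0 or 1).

p implies r = 7/8 implies 3/4 = 7/8
p iff q = 7/8 iff 1/2 = 5/8
p implies p = 7/8 implies 7/8 = 1
(p iff q) iff (p implies p) = 5/8 iff 1 = 5/8
(p implies r) iff ((p iff q) iff (p implies p)) = 7/8 iff 5/8 = 3/4
p implies q = 7/8 implies 1/2 = 5/8
r implies (p implies q) = 3/4 implies 5/8 = 7/8
q iff p = 1/2 iff 7/8 = 5/8
p iff r = 7/8 iff 3/4 = 7/8
(q iff p) implies (p iff r) = 5/8 implies 7/8 = 1
(r implies (p implies q)) iff ((q iff p) implies (p iff r)) = 7/8 iff 1 = 7/8
((p implies r) iff ((p iff q) iff (p implies p))) iff ((r implies (p implies q)) iff ((q iff p) implies (p iff r))) = 3/4 iff 7/8 = 7/8

7/8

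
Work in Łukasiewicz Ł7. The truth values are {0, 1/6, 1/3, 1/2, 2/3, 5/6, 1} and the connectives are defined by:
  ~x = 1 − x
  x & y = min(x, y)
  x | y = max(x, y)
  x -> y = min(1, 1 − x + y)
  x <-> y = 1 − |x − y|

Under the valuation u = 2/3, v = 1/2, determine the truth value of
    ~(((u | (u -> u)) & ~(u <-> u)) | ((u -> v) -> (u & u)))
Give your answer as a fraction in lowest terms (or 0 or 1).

u -> u = 2/3 -> 2/3 = 1
u | (u -> u) = 2/3 | 1 = 1
u <-> u = 2/3 <-> 2/3 = 1
~(u <-> u) = ~1 = 0
(u | (u -> u)) & ~(u <-> u) = 1 & 0 = 0
u -> v = 2/3 -> 1/2 = 5/6
u & u = 2/3 & 2/3 = 2/3
(u -> v) -> (u & u) = 5/6 -> 2/3 = 5/6
((u | (u -> u)) & ~(u <-> u)) | ((u -> v) -> (u & u)) = 0 | 5/6 = 5/6
~(((u | (u -> u)) & ~(u <-> u)) | ((u -> v) -> (u & u))) = ~5/6 = 1/6

1/6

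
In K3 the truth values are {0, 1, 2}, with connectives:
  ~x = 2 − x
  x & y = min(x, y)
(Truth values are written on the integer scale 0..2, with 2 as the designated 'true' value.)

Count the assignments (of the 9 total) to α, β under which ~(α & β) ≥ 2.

5

α = 0, β = 0 ↦ 2  ≥
α = 0, β = 1 ↦ 2  ≥
α = 0, β = 2 ↦ 2  ≥
α = 1, β = 0 ↦ 2  ≥
α = 1, β = 1 ↦ 1  <
α = 1, β = 2 ↦ 1  <
α = 2, β = 0 ↦ 2  ≥
α = 2, β = 1 ↦ 1  <
α = 2, β = 2 ↦ 0  <
So 5 of the 9 assignments meet the threshold.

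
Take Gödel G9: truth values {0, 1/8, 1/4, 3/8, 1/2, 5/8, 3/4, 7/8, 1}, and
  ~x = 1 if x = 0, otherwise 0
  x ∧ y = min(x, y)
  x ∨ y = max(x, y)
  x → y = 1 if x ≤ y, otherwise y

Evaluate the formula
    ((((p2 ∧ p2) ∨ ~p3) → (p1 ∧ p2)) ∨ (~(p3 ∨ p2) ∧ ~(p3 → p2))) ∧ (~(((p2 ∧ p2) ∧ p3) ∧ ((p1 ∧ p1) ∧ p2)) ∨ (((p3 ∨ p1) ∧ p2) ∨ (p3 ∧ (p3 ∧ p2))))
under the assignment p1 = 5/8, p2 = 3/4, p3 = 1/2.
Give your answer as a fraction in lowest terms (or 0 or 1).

5/8

p2 ∧ p2 = 3/4 ∧ 3/4 = 3/4
~p3 = ~1/2 = 0
(p2 ∧ p2) ∨ ~p3 = 3/4 ∨ 0 = 3/4
p1 ∧ p2 = 5/8 ∧ 3/4 = 5/8
((p2 ∧ p2) ∨ ~p3) → (p1 ∧ p2) = 3/4 → 5/8 = 5/8
p3 ∨ p2 = 1/2 ∨ 3/4 = 3/4
~(p3 ∨ p2) = ~3/4 = 0
p3 → p2 = 1/2 → 3/4 = 1
~(p3 → p2) = ~1 = 0
~(p3 ∨ p2) ∧ ~(p3 → p2) = 0 ∧ 0 = 0
(((p2 ∧ p2) ∨ ~p3) → (p1 ∧ p2)) ∨ (~(p3 ∨ p2) ∧ ~(p3 → p2)) = 5/8 ∨ 0 = 5/8
p2 ∧ p2 = 3/4 ∧ 3/4 = 3/4
(p2 ∧ p2) ∧ p3 = 3/4 ∧ 1/2 = 1/2
p1 ∧ p1 = 5/8 ∧ 5/8 = 5/8
(p1 ∧ p1) ∧ p2 = 5/8 ∧ 3/4 = 5/8
((p2 ∧ p2) ∧ p3) ∧ ((p1 ∧ p1) ∧ p2) = 1/2 ∧ 5/8 = 1/2
~(((p2 ∧ p2) ∧ p3) ∧ ((p1 ∧ p1) ∧ p2)) = ~1/2 = 0
p3 ∨ p1 = 1/2 ∨ 5/8 = 5/8
(p3 ∨ p1) ∧ p2 = 5/8 ∧ 3/4 = 5/8
p3 ∧ p2 = 1/2 ∧ 3/4 = 1/2
p3 ∧ (p3 ∧ p2) = 1/2 ∧ 1/2 = 1/2
((p3 ∨ p1) ∧ p2) ∨ (p3 ∧ (p3 ∧ p2)) = 5/8 ∨ 1/2 = 5/8
~(((p2 ∧ p2) ∧ p3) ∧ ((p1 ∧ p1) ∧ p2)) ∨ (((p3 ∨ p1) ∧ p2) ∨ (p3 ∧ (p3 ∧ p2))) = 0 ∨ 5/8 = 5/8
((((p2 ∧ p2) ∨ ~p3) → (p1 ∧ p2)) ∨ (~(p3 ∨ p2) ∧ ~(p3 → p2))) ∧ (~(((p2 ∧ p2) ∧ p3) ∧ ((p1 ∧ p1) ∧ p2)) ∨ (((p3 ∨ p1) ∧ p2) ∨ (p3 ∧ (p3 ∧ p2)))) = 5/8 ∧ 5/8 = 5/8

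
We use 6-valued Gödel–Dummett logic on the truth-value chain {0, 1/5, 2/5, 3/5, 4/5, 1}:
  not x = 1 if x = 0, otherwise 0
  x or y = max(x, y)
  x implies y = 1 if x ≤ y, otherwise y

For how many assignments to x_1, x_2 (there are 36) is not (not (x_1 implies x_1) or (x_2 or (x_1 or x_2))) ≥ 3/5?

1

value 1: 1 assignment (counts)
value 0: 35 assignments
So 1 of the 36 assignments meets the threshold.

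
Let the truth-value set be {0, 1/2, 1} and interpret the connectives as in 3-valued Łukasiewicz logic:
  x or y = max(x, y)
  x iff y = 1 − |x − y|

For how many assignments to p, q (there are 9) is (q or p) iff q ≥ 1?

6

p = 0, q = 0 ↦ 1  ≥
p = 0, q = 1/2 ↦ 1  ≥
p = 0, q = 1 ↦ 1  ≥
p = 1/2, q = 0 ↦ 1/2  <
p = 1/2, q = 1/2 ↦ 1  ≥
p = 1/2, q = 1 ↦ 1  ≥
p = 1, q = 0 ↦ 0  <
p = 1, q = 1/2 ↦ 1/2  <
p = 1, q = 1 ↦ 1  ≥
So 6 of the 9 assignments meet the threshold.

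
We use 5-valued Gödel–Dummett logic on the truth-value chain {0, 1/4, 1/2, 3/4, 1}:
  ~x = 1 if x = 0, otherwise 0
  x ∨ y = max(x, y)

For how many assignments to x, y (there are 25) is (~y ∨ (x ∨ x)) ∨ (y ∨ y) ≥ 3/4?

19

value 1: 13 assignments (counts)
value 3/4: 6 assignments (counts)
value 1/2: 4 assignments
value 1/4: 2 assignments
So 19 of the 25 assignments meet the threshold.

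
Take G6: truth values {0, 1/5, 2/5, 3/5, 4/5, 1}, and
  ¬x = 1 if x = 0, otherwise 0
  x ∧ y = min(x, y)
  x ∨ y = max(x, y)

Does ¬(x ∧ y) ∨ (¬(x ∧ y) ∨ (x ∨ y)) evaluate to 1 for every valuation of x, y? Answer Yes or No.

Counterexample: take x = 1/5, y = 1/5.
x ∧ y = 1/5 ∧ 1/5 = 1/5
¬(x ∧ y) = ¬1/5 = 0
x ∨ y = 1/5 ∨ 1/5 = 1/5
¬(x ∧ y) ∨ (x ∨ y) = 0 ∨ 1/5 = 1/5
¬(x ∧ y) ∨ (¬(x ∧ y) ∨ (x ∨ y)) = 0 ∨ 1/5 = 1/5
This gives 1/5 ≠ 1.

No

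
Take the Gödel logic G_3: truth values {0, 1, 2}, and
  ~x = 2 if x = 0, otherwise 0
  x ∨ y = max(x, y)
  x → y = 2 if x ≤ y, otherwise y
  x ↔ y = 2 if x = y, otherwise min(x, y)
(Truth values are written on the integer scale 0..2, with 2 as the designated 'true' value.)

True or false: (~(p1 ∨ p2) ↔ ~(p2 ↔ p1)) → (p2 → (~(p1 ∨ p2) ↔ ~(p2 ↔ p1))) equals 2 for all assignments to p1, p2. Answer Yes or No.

p1 = 0, p2 = 0 ↦ 2
p1 = 0, p2 = 1 ↦ 2
p1 = 0, p2 = 2 ↦ 2
p1 = 1, p2 = 0 ↦ 2
p1 = 1, p2 = 1 ↦ 2
p1 = 1, p2 = 2 ↦ 2
p1 = 2, p2 = 0 ↦ 2
p1 = 2, p2 = 1 ↦ 2
p1 = 2, p2 = 2 ↦ 2
Every assignment gives a value ≥ 2.

Yes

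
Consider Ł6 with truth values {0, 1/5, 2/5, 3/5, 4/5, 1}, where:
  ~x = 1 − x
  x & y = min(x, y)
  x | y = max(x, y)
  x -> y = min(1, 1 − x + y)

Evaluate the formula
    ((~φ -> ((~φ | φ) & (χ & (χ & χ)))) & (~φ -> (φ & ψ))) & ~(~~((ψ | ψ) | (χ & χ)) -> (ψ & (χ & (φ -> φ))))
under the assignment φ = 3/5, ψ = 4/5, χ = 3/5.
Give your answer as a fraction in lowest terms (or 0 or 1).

1/5

~φ = ~3/5 = 2/5
~φ = ~3/5 = 2/5
~φ | φ = 2/5 | 3/5 = 3/5
χ & χ = 3/5 & 3/5 = 3/5
χ & (χ & χ) = 3/5 & 3/5 = 3/5
(~φ | φ) & (χ & (χ & χ)) = 3/5 & 3/5 = 3/5
~φ -> ((~φ | φ) & (χ & (χ & χ))) = 2/5 -> 3/5 = 1
~φ = ~3/5 = 2/5
φ & ψ = 3/5 & 4/5 = 3/5
~φ -> (φ & ψ) = 2/5 -> 3/5 = 1
(~φ -> ((~φ | φ) & (χ & (χ & χ)))) & (~φ -> (φ & ψ)) = 1 & 1 = 1
ψ | ψ = 4/5 | 4/5 = 4/5
χ & χ = 3/5 & 3/5 = 3/5
(ψ | ψ) | (χ & χ) = 4/5 | 3/5 = 4/5
~((ψ | ψ) | (χ & χ)) = ~4/5 = 1/5
~~((ψ | ψ) | (χ & χ)) = ~1/5 = 4/5
φ -> φ = 3/5 -> 3/5 = 1
χ & (φ -> φ) = 3/5 & 1 = 3/5
ψ & (χ & (φ -> φ)) = 4/5 & 3/5 = 3/5
~~((ψ | ψ) | (χ & χ)) -> (ψ & (χ & (φ -> φ))) = 4/5 -> 3/5 = 4/5
~(~~((ψ | ψ) | (χ & χ)) -> (ψ & (χ & (φ -> φ)))) = ~4/5 = 1/5
((~φ -> ((~φ | φ) & (χ & (χ & χ)))) & (~φ -> (φ & ψ))) & ~(~~((ψ | ψ) | (χ & χ)) -> (ψ & (χ & (φ -> φ)))) = 1 & 1/5 = 1/5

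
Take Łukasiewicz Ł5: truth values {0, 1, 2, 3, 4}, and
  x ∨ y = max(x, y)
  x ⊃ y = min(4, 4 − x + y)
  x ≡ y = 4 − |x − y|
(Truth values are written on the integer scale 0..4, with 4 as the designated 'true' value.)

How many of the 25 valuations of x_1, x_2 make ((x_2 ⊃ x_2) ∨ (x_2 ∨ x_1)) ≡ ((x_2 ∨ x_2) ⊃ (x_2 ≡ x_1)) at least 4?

value 4: 19 assignments (counts)
value 3: 2 assignments
value 2: 2 assignments
value 1: 1 assignment
value 0: 1 assignment
So 19 of the 25 assignments meet the threshold.

19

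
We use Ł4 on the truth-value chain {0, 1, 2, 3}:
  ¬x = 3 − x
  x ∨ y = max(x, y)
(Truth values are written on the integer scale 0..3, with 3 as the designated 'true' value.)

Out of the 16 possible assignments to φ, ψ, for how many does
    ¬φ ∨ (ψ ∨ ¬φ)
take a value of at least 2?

12

φ = 0, ψ = 0 ↦ 3  ≥
φ = 0, ψ = 1 ↦ 3  ≥
φ = 0, ψ = 2 ↦ 3  ≥
φ = 0, ψ = 3 ↦ 3  ≥
φ = 1, ψ = 0 ↦ 2  ≥
φ = 1, ψ = 1 ↦ 2  ≥
φ = 1, ψ = 2 ↦ 2  ≥
φ = 1, ψ = 3 ↦ 3  ≥
φ = 2, ψ = 0 ↦ 1  <
φ = 2, ψ = 1 ↦ 1  <
φ = 2, ψ = 2 ↦ 2  ≥
φ = 2, ψ = 3 ↦ 3  ≥
φ = 3, ψ = 0 ↦ 0  <
φ = 3, ψ = 1 ↦ 1  <
φ = 3, ψ = 2 ↦ 2  ≥
φ = 3, ψ = 3 ↦ 3  ≥
So 12 of the 16 assignments meet the threshold.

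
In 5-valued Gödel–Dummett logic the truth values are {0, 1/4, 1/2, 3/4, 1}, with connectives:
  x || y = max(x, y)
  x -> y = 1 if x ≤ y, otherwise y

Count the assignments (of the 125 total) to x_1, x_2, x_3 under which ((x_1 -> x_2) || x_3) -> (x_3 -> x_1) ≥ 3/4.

value 1: 75 assignments (counts)
value 3/4: 5 assignments (counts)
value 1/2: 10 assignments
value 1/4: 15 assignments
value 0: 20 assignments
So 80 of the 125 assignments meet the threshold.

80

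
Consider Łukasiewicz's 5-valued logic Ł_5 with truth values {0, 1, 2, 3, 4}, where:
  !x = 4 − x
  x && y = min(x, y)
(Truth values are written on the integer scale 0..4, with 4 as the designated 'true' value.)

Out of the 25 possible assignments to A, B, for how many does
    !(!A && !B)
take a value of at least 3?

value 4: 9 assignments (counts)
value 3: 7 assignments (counts)
value 2: 5 assignments
value 1: 3 assignments
value 0: 1 assignment
So 16 of the 25 assignments meet the threshold.

16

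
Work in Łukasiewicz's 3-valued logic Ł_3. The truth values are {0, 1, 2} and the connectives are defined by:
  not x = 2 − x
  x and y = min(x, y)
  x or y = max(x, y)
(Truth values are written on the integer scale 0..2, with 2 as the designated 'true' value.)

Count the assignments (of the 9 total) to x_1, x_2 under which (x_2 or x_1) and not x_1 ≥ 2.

x_1 = 0, x_2 = 0 ↦ 0  <
x_1 = 0, x_2 = 1 ↦ 1  <
x_1 = 0, x_2 = 2 ↦ 2  ≥
x_1 = 1, x_2 = 0 ↦ 1  <
x_1 = 1, x_2 = 1 ↦ 1  <
x_1 = 1, x_2 = 2 ↦ 1  <
x_1 = 2, x_2 = 0 ↦ 0  <
x_1 = 2, x_2 = 1 ↦ 0  <
x_1 = 2, x_2 = 2 ↦ 0  <
So 1 of the 9 assignments meets the threshold.

1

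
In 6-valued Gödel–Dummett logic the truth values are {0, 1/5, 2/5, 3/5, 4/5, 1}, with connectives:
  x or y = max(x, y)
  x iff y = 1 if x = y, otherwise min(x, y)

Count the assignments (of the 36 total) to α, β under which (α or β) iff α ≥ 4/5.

value 1: 21 assignments (counts)
value 4/5: 1 assignment (counts)
value 3/5: 2 assignments
value 2/5: 3 assignments
value 1/5: 4 assignments
value 0: 5 assignments
So 22 of the 36 assignments meet the threshold.

22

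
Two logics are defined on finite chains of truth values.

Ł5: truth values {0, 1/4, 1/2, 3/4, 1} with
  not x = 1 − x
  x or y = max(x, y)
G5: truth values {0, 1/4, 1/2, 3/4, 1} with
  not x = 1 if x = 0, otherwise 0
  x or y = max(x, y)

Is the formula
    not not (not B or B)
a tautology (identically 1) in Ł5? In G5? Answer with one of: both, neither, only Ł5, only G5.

only G5

In Ł5: at B = 1/4 the value is 3/4 — not a tautology.
In G5: every assignment gives 1 — tautology.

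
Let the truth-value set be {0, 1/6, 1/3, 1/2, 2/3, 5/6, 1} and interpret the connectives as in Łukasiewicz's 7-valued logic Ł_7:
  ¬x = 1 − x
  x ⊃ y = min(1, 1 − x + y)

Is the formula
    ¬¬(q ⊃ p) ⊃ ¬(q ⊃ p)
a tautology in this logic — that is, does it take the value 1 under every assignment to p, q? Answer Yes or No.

Counterexample: take p = 0, q = 0.
q ⊃ p = 0 ⊃ 0 = 1
¬(q ⊃ p) = ¬1 = 0
¬¬(q ⊃ p) = ¬0 = 1
q ⊃ p = 0 ⊃ 0 = 1
¬(q ⊃ p) = ¬1 = 0
¬¬(q ⊃ p) ⊃ ¬(q ⊃ p) = 1 ⊃ 0 = 0
This gives 0 ≠ 1.

No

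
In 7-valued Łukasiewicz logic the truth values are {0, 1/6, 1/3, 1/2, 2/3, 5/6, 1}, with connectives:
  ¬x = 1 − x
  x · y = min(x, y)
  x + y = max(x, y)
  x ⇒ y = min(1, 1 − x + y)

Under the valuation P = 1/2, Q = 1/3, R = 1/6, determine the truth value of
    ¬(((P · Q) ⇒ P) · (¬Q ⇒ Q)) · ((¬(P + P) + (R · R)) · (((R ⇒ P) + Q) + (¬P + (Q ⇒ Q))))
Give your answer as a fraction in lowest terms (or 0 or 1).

P · Q = 1/2 · 1/3 = 1/3
(P · Q) ⇒ P = 1/3 ⇒ 1/2 = 1
¬Q = ¬1/3 = 2/3
¬Q ⇒ Q = 2/3 ⇒ 1/3 = 2/3
((P · Q) ⇒ P) · (¬Q ⇒ Q) = 1 · 2/3 = 2/3
¬(((P · Q) ⇒ P) · (¬Q ⇒ Q)) = ¬2/3 = 1/3
P + P = 1/2 + 1/2 = 1/2
¬(P + P) = ¬1/2 = 1/2
R · R = 1/6 · 1/6 = 1/6
¬(P + P) + (R · R) = 1/2 + 1/6 = 1/2
R ⇒ P = 1/6 ⇒ 1/2 = 1
(R ⇒ P) + Q = 1 + 1/3 = 1
¬P = ¬1/2 = 1/2
Q ⇒ Q = 1/3 ⇒ 1/3 = 1
¬P + (Q ⇒ Q) = 1/2 + 1 = 1
((R ⇒ P) + Q) + (¬P + (Q ⇒ Q)) = 1 + 1 = 1
(¬(P + P) + (R · R)) · (((R ⇒ P) + Q) + (¬P + (Q ⇒ Q))) = 1/2 · 1 = 1/2
¬(((P · Q) ⇒ P) · (¬Q ⇒ Q)) · ((¬(P + P) + (R · R)) · (((R ⇒ P) + Q) + (¬P + (Q ⇒ Q)))) = 1/3 · 1/2 = 1/3

1/3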